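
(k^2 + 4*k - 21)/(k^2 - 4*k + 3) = (k + 7)/(k - 1)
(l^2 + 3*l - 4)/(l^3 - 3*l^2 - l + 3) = (l + 4)/(l^2 - 2*l - 3)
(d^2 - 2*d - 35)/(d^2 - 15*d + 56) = (d + 5)/(d - 8)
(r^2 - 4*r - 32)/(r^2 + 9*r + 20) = (r - 8)/(r + 5)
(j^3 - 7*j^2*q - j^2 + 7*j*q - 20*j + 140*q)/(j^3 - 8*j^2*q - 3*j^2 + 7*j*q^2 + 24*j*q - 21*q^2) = (-j^2 + j + 20)/(-j^2 + j*q + 3*j - 3*q)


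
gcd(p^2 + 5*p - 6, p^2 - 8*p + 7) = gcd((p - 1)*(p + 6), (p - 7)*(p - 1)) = p - 1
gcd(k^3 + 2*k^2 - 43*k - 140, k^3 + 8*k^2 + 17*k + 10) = k + 5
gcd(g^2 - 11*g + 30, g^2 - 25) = g - 5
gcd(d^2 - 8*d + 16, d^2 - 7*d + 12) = d - 4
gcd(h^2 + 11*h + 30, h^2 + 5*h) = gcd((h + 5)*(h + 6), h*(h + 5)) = h + 5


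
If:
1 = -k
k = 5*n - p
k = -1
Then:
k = -1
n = p/5 - 1/5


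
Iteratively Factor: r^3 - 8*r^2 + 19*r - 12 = (r - 4)*(r^2 - 4*r + 3) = (r - 4)*(r - 1)*(r - 3)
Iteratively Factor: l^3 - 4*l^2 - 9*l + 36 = (l + 3)*(l^2 - 7*l + 12) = (l - 4)*(l + 3)*(l - 3)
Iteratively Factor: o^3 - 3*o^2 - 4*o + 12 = (o - 3)*(o^2 - 4) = (o - 3)*(o - 2)*(o + 2)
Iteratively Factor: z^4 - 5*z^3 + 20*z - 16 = (z + 2)*(z^3 - 7*z^2 + 14*z - 8) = (z - 2)*(z + 2)*(z^2 - 5*z + 4) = (z - 4)*(z - 2)*(z + 2)*(z - 1)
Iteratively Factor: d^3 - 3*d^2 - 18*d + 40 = (d + 4)*(d^2 - 7*d + 10) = (d - 5)*(d + 4)*(d - 2)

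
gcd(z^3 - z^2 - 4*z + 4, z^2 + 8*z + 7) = 1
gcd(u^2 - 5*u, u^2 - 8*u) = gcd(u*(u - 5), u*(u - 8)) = u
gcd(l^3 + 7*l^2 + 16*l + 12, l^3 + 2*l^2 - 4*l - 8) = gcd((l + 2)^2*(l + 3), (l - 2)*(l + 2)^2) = l^2 + 4*l + 4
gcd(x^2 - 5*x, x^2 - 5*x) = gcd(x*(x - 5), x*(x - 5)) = x^2 - 5*x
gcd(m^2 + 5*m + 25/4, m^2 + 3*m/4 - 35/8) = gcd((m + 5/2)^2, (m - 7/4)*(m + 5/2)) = m + 5/2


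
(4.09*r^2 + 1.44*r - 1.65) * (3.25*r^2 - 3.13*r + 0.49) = 13.2925*r^4 - 8.1217*r^3 - 7.8656*r^2 + 5.8701*r - 0.8085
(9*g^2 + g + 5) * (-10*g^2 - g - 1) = -90*g^4 - 19*g^3 - 60*g^2 - 6*g - 5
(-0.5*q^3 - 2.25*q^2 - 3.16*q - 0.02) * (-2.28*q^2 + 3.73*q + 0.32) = 1.14*q^5 + 3.265*q^4 - 1.3477*q^3 - 12.4612*q^2 - 1.0858*q - 0.0064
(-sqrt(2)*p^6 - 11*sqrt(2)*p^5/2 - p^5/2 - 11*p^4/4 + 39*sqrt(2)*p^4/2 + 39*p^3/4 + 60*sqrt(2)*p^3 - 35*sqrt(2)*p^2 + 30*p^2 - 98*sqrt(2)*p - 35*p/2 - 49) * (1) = -sqrt(2)*p^6 - 11*sqrt(2)*p^5/2 - p^5/2 - 11*p^4/4 + 39*sqrt(2)*p^4/2 + 39*p^3/4 + 60*sqrt(2)*p^3 - 35*sqrt(2)*p^2 + 30*p^2 - 98*sqrt(2)*p - 35*p/2 - 49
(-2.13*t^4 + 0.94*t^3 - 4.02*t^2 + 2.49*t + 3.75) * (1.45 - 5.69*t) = 12.1197*t^5 - 8.4371*t^4 + 24.2368*t^3 - 19.9971*t^2 - 17.727*t + 5.4375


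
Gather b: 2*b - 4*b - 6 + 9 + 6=9 - 2*b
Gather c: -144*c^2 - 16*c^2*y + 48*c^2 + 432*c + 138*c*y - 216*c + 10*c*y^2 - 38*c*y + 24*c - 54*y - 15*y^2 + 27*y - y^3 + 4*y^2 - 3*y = c^2*(-16*y - 96) + c*(10*y^2 + 100*y + 240) - y^3 - 11*y^2 - 30*y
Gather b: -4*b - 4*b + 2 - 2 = -8*b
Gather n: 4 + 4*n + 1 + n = 5*n + 5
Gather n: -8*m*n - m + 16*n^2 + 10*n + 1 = -m + 16*n^2 + n*(10 - 8*m) + 1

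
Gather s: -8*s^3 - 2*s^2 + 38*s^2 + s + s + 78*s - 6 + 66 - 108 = -8*s^3 + 36*s^2 + 80*s - 48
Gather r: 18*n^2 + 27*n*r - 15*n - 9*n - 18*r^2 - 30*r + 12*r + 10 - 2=18*n^2 - 24*n - 18*r^2 + r*(27*n - 18) + 8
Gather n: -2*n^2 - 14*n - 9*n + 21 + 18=-2*n^2 - 23*n + 39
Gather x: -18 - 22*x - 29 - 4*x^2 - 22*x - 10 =-4*x^2 - 44*x - 57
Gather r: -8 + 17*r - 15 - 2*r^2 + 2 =-2*r^2 + 17*r - 21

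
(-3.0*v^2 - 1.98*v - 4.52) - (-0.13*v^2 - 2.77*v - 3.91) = -2.87*v^2 + 0.79*v - 0.609999999999999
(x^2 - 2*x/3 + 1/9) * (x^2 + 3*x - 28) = x^4 + 7*x^3/3 - 269*x^2/9 + 19*x - 28/9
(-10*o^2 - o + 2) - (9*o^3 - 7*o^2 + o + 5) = -9*o^3 - 3*o^2 - 2*o - 3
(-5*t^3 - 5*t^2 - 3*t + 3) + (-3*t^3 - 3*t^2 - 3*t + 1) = -8*t^3 - 8*t^2 - 6*t + 4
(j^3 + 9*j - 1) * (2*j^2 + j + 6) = 2*j^5 + j^4 + 24*j^3 + 7*j^2 + 53*j - 6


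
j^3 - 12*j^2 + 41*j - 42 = (j - 7)*(j - 3)*(j - 2)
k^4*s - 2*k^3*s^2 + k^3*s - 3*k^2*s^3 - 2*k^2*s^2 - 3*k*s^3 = k*(k - 3*s)*(k + s)*(k*s + s)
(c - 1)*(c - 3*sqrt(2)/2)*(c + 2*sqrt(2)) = c^3 - c^2 + sqrt(2)*c^2/2 - 6*c - sqrt(2)*c/2 + 6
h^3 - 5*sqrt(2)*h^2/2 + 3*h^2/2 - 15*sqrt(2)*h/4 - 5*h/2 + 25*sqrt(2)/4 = (h - 1)*(h + 5/2)*(h - 5*sqrt(2)/2)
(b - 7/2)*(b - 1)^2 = b^3 - 11*b^2/2 + 8*b - 7/2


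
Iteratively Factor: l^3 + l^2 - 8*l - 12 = (l + 2)*(l^2 - l - 6) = (l - 3)*(l + 2)*(l + 2)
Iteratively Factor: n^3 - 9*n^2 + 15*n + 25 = (n - 5)*(n^2 - 4*n - 5) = (n - 5)^2*(n + 1)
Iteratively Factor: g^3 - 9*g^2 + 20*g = (g - 4)*(g^2 - 5*g) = (g - 5)*(g - 4)*(g)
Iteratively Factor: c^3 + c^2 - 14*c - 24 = (c + 3)*(c^2 - 2*c - 8) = (c - 4)*(c + 3)*(c + 2)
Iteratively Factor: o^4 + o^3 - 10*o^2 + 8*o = (o)*(o^3 + o^2 - 10*o + 8) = o*(o + 4)*(o^2 - 3*o + 2) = o*(o - 1)*(o + 4)*(o - 2)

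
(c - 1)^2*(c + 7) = c^3 + 5*c^2 - 13*c + 7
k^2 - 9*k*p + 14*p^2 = (k - 7*p)*(k - 2*p)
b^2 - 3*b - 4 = (b - 4)*(b + 1)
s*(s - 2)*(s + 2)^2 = s^4 + 2*s^3 - 4*s^2 - 8*s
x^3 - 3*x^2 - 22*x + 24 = (x - 6)*(x - 1)*(x + 4)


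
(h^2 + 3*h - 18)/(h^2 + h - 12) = (h + 6)/(h + 4)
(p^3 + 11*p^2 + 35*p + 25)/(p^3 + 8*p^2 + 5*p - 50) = (p + 1)/(p - 2)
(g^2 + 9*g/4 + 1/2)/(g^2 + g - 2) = (g + 1/4)/(g - 1)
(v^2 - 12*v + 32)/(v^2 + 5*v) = (v^2 - 12*v + 32)/(v*(v + 5))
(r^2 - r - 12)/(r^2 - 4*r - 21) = (r - 4)/(r - 7)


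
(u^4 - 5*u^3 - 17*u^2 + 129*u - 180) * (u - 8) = u^5 - 13*u^4 + 23*u^3 + 265*u^2 - 1212*u + 1440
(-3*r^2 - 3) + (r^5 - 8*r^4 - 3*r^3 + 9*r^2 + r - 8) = r^5 - 8*r^4 - 3*r^3 + 6*r^2 + r - 11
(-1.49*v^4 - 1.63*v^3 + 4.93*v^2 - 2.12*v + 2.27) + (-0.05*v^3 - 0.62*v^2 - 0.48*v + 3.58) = -1.49*v^4 - 1.68*v^3 + 4.31*v^2 - 2.6*v + 5.85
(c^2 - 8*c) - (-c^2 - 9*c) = 2*c^2 + c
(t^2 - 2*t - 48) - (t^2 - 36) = -2*t - 12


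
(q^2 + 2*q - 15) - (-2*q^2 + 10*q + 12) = 3*q^2 - 8*q - 27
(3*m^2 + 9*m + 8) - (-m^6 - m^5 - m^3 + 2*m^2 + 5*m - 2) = m^6 + m^5 + m^3 + m^2 + 4*m + 10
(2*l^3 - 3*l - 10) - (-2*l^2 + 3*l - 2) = 2*l^3 + 2*l^2 - 6*l - 8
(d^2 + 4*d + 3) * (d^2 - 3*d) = d^4 + d^3 - 9*d^2 - 9*d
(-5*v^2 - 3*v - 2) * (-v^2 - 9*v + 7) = 5*v^4 + 48*v^3 - 6*v^2 - 3*v - 14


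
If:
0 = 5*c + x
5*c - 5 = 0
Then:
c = 1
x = -5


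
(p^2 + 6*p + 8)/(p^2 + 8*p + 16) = (p + 2)/(p + 4)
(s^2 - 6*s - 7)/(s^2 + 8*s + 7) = (s - 7)/(s + 7)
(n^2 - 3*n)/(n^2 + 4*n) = (n - 3)/(n + 4)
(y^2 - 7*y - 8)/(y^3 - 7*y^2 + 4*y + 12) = (y - 8)/(y^2 - 8*y + 12)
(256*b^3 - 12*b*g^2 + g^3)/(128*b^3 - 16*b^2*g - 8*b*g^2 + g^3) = (8*b - g)/(4*b - g)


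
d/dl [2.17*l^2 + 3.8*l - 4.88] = 4.34*l + 3.8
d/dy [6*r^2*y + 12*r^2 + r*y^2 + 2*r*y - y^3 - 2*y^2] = 6*r^2 + 2*r*y + 2*r - 3*y^2 - 4*y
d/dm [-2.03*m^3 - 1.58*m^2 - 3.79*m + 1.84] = -6.09*m^2 - 3.16*m - 3.79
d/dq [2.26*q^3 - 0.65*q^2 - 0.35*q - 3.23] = 6.78*q^2 - 1.3*q - 0.35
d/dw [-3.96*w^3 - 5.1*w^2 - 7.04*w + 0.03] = -11.88*w^2 - 10.2*w - 7.04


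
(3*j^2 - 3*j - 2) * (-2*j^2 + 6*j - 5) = -6*j^4 + 24*j^3 - 29*j^2 + 3*j + 10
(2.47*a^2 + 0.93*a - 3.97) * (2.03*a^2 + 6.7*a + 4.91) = 5.0141*a^4 + 18.4369*a^3 + 10.2996*a^2 - 22.0327*a - 19.4927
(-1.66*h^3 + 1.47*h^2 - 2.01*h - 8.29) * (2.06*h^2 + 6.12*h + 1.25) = -3.4196*h^5 - 7.131*h^4 + 2.7808*h^3 - 27.5411*h^2 - 53.2473*h - 10.3625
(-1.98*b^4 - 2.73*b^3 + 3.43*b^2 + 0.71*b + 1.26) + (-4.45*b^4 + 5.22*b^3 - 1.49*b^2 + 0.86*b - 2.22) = -6.43*b^4 + 2.49*b^3 + 1.94*b^2 + 1.57*b - 0.96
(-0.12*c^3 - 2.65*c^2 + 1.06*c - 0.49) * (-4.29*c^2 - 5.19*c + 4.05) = 0.5148*c^5 + 11.9913*c^4 + 8.7201*c^3 - 14.1318*c^2 + 6.8361*c - 1.9845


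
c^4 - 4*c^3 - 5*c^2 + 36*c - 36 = (c - 3)*(c - 2)^2*(c + 3)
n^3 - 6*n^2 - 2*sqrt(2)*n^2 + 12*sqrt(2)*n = n*(n - 6)*(n - 2*sqrt(2))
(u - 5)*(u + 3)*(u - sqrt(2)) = u^3 - 2*u^2 - sqrt(2)*u^2 - 15*u + 2*sqrt(2)*u + 15*sqrt(2)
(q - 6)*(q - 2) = q^2 - 8*q + 12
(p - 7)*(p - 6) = p^2 - 13*p + 42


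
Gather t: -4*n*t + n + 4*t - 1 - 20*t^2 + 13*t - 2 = n - 20*t^2 + t*(17 - 4*n) - 3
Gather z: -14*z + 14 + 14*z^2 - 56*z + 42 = 14*z^2 - 70*z + 56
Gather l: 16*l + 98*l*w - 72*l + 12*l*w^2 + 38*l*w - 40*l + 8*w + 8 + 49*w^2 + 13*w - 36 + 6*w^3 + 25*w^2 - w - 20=l*(12*w^2 + 136*w - 96) + 6*w^3 + 74*w^2 + 20*w - 48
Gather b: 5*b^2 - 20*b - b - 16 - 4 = 5*b^2 - 21*b - 20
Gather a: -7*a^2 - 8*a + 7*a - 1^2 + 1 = -7*a^2 - a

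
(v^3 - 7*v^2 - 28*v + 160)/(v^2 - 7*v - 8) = (v^2 + v - 20)/(v + 1)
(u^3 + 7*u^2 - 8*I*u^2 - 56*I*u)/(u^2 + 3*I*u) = (u^2 + u*(7 - 8*I) - 56*I)/(u + 3*I)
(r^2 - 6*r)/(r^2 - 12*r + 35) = r*(r - 6)/(r^2 - 12*r + 35)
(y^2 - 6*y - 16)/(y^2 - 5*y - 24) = (y + 2)/(y + 3)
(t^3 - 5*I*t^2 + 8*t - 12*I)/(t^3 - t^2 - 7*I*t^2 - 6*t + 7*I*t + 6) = (t + 2*I)/(t - 1)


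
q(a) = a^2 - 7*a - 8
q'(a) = 2*a - 7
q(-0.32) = -5.66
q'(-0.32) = -7.64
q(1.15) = -14.73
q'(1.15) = -4.70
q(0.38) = -10.52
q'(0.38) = -6.24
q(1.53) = -16.37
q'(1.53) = -3.94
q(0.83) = -13.12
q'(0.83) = -5.34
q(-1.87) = 8.59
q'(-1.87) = -10.74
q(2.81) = -19.77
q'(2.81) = -1.38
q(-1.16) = 1.47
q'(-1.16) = -9.32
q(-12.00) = 220.00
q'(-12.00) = -31.00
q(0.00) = -8.00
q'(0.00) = -7.00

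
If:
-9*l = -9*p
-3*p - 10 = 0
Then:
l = -10/3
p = -10/3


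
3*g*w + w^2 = w*(3*g + w)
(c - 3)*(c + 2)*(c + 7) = c^3 + 6*c^2 - 13*c - 42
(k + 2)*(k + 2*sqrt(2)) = k^2 + 2*k + 2*sqrt(2)*k + 4*sqrt(2)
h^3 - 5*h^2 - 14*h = h*(h - 7)*(h + 2)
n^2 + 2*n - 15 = (n - 3)*(n + 5)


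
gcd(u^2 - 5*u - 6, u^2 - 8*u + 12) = u - 6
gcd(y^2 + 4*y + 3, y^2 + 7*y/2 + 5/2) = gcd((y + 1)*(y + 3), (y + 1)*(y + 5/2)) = y + 1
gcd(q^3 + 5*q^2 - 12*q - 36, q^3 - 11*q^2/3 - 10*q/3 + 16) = q^2 - q - 6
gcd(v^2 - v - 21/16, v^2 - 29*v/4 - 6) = v + 3/4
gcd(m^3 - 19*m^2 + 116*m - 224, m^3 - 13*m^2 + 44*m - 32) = m^2 - 12*m + 32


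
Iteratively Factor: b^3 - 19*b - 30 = (b + 2)*(b^2 - 2*b - 15) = (b - 5)*(b + 2)*(b + 3)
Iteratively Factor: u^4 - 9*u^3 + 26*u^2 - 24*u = (u)*(u^3 - 9*u^2 + 26*u - 24) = u*(u - 4)*(u^2 - 5*u + 6) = u*(u - 4)*(u - 3)*(u - 2)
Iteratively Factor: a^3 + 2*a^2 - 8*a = (a + 4)*(a^2 - 2*a) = a*(a + 4)*(a - 2)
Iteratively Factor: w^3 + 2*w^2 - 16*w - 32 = (w - 4)*(w^2 + 6*w + 8) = (w - 4)*(w + 4)*(w + 2)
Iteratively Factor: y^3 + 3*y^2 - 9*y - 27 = (y + 3)*(y^2 - 9) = (y + 3)^2*(y - 3)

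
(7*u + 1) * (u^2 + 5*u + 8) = 7*u^3 + 36*u^2 + 61*u + 8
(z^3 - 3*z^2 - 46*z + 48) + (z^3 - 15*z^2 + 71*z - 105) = 2*z^3 - 18*z^2 + 25*z - 57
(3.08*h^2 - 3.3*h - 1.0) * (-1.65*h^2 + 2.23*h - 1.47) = -5.082*h^4 + 12.3134*h^3 - 10.2366*h^2 + 2.621*h + 1.47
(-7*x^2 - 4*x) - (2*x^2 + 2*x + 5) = -9*x^2 - 6*x - 5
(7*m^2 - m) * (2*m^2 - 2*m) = 14*m^4 - 16*m^3 + 2*m^2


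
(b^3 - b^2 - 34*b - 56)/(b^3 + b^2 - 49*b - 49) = (b^2 + 6*b + 8)/(b^2 + 8*b + 7)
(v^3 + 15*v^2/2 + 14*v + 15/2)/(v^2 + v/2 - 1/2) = (2*v^2 + 13*v + 15)/(2*v - 1)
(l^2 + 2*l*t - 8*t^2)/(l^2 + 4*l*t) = (l - 2*t)/l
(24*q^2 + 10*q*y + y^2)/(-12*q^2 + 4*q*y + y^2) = (4*q + y)/(-2*q + y)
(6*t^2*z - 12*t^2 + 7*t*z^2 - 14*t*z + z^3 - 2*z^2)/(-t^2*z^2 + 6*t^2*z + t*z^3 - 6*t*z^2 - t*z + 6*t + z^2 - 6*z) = (-6*t^2*z + 12*t^2 - 7*t*z^2 + 14*t*z - z^3 + 2*z^2)/(t^2*z^2 - 6*t^2*z - t*z^3 + 6*t*z^2 + t*z - 6*t - z^2 + 6*z)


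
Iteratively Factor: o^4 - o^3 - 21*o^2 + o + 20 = (o + 4)*(o^3 - 5*o^2 - o + 5) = (o + 1)*(o + 4)*(o^2 - 6*o + 5) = (o - 5)*(o + 1)*(o + 4)*(o - 1)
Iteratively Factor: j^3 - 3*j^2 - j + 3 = (j - 1)*(j^2 - 2*j - 3) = (j - 3)*(j - 1)*(j + 1)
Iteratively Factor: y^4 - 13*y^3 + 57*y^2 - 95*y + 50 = (y - 5)*(y^3 - 8*y^2 + 17*y - 10) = (y - 5)*(y - 2)*(y^2 - 6*y + 5) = (y - 5)*(y - 2)*(y - 1)*(y - 5)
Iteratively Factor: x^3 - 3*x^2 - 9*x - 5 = (x + 1)*(x^2 - 4*x - 5) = (x + 1)^2*(x - 5)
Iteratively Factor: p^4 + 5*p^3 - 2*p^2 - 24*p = (p + 3)*(p^3 + 2*p^2 - 8*p) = (p + 3)*(p + 4)*(p^2 - 2*p) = p*(p + 3)*(p + 4)*(p - 2)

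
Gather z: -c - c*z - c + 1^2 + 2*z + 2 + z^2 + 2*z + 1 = -2*c + z^2 + z*(4 - c) + 4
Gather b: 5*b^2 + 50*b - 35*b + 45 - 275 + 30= 5*b^2 + 15*b - 200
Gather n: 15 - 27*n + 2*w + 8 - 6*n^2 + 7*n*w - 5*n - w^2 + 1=-6*n^2 + n*(7*w - 32) - w^2 + 2*w + 24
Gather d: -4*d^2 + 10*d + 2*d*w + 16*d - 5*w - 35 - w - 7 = -4*d^2 + d*(2*w + 26) - 6*w - 42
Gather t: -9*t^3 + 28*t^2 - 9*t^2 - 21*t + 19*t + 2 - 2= -9*t^3 + 19*t^2 - 2*t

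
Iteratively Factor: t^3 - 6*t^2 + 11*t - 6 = (t - 2)*(t^2 - 4*t + 3) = (t - 3)*(t - 2)*(t - 1)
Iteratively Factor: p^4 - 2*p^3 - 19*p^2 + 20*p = (p - 5)*(p^3 + 3*p^2 - 4*p) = p*(p - 5)*(p^2 + 3*p - 4) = p*(p - 5)*(p + 4)*(p - 1)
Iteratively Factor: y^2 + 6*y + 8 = (y + 2)*(y + 4)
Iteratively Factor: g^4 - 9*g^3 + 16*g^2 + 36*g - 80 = (g - 5)*(g^3 - 4*g^2 - 4*g + 16) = (g - 5)*(g - 4)*(g^2 - 4) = (g - 5)*(g - 4)*(g - 2)*(g + 2)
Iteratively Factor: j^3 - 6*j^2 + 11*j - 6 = (j - 1)*(j^2 - 5*j + 6) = (j - 2)*(j - 1)*(j - 3)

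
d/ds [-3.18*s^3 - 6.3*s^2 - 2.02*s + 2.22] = -9.54*s^2 - 12.6*s - 2.02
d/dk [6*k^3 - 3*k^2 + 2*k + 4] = 18*k^2 - 6*k + 2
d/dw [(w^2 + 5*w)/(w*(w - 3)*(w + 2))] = (-w^2 - 10*w - 1)/(w^4 - 2*w^3 - 11*w^2 + 12*w + 36)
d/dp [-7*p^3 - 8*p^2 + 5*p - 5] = -21*p^2 - 16*p + 5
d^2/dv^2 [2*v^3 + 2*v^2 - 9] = 12*v + 4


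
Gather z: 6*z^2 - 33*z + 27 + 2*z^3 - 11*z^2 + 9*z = 2*z^3 - 5*z^2 - 24*z + 27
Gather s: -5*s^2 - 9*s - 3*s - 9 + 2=-5*s^2 - 12*s - 7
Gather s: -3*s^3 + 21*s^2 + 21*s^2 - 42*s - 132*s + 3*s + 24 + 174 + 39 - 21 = -3*s^3 + 42*s^2 - 171*s + 216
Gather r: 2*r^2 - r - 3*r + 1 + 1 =2*r^2 - 4*r + 2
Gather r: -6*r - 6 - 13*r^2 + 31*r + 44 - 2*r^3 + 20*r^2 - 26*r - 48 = -2*r^3 + 7*r^2 - r - 10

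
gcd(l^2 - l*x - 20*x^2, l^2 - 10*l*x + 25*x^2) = -l + 5*x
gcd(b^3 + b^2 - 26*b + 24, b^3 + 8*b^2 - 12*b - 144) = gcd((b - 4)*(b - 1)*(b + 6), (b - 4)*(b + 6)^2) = b^2 + 2*b - 24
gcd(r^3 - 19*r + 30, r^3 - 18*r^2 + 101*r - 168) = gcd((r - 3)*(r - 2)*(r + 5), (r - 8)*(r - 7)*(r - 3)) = r - 3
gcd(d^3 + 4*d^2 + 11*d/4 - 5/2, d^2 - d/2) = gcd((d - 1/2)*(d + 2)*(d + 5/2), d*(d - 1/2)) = d - 1/2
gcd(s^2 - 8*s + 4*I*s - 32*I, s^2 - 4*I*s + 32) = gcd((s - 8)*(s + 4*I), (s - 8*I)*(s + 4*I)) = s + 4*I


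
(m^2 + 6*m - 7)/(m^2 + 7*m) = (m - 1)/m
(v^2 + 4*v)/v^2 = (v + 4)/v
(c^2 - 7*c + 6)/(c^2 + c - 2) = (c - 6)/(c + 2)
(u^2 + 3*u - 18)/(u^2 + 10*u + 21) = (u^2 + 3*u - 18)/(u^2 + 10*u + 21)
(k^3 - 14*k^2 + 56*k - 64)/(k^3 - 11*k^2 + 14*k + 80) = (k^2 - 6*k + 8)/(k^2 - 3*k - 10)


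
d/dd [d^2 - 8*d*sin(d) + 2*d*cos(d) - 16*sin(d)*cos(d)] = -2*d*sin(d) - 8*d*cos(d) + 2*d - 8*sin(d) + 2*cos(d) - 16*cos(2*d)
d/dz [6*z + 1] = 6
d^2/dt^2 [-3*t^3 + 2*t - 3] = -18*t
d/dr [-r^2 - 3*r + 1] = -2*r - 3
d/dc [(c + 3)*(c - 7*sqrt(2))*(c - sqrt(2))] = 3*c^2 - 16*sqrt(2)*c + 6*c - 24*sqrt(2) + 14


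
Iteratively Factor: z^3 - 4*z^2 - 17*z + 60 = (z + 4)*(z^2 - 8*z + 15) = (z - 5)*(z + 4)*(z - 3)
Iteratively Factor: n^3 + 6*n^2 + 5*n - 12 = (n + 3)*(n^2 + 3*n - 4) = (n + 3)*(n + 4)*(n - 1)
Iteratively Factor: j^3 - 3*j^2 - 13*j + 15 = (j + 3)*(j^2 - 6*j + 5) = (j - 5)*(j + 3)*(j - 1)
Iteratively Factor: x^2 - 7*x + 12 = (x - 4)*(x - 3)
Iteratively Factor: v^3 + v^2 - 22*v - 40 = (v + 2)*(v^2 - v - 20) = (v - 5)*(v + 2)*(v + 4)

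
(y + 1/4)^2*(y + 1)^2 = y^4 + 5*y^3/2 + 33*y^2/16 + 5*y/8 + 1/16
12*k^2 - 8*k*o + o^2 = (-6*k + o)*(-2*k + o)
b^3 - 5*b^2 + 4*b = b*(b - 4)*(b - 1)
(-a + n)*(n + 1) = -a*n - a + n^2 + n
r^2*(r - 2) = r^3 - 2*r^2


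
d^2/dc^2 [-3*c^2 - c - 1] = -6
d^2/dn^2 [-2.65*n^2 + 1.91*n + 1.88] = -5.30000000000000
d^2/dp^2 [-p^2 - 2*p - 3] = -2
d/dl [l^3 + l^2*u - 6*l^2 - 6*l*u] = 3*l^2 + 2*l*u - 12*l - 6*u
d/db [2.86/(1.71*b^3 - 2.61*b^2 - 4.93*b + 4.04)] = (-14.6718*b^2 + 14.9292*b + 14.0998)/(1.71*b^3 - 2.61*b^2 - 4.93*b + 4.04)^2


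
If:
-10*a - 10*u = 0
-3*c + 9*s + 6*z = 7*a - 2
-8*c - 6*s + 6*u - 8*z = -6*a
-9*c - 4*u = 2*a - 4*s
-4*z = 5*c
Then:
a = 23/103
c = 6/103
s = 2/103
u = -23/103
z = -15/206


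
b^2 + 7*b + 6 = (b + 1)*(b + 6)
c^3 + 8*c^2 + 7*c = c*(c + 1)*(c + 7)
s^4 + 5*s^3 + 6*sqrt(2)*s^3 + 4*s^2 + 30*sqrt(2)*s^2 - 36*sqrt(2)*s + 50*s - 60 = (s - 1)*(s + 6)*(s + sqrt(2))*(s + 5*sqrt(2))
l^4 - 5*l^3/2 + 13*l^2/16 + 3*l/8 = l*(l - 2)*(l - 3/4)*(l + 1/4)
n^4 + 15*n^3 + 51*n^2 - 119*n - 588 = (n - 3)*(n + 4)*(n + 7)^2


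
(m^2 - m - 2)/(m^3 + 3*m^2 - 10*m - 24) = (m^2 - m - 2)/(m^3 + 3*m^2 - 10*m - 24)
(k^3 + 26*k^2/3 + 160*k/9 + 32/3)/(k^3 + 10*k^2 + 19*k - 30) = (9*k^2 + 24*k + 16)/(9*(k^2 + 4*k - 5))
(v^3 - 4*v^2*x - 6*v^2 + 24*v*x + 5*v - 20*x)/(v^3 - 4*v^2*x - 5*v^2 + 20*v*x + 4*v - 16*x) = (v - 5)/(v - 4)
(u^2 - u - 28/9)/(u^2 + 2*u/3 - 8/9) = (3*u - 7)/(3*u - 2)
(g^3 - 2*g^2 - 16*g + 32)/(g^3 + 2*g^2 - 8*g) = (g - 4)/g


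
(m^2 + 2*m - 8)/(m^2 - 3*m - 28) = (m - 2)/(m - 7)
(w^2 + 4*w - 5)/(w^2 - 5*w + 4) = (w + 5)/(w - 4)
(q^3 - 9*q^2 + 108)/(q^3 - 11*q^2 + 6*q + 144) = (q - 6)/(q - 8)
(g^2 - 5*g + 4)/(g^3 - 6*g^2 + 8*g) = (g - 1)/(g*(g - 2))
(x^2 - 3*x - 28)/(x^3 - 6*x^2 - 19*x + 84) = 1/(x - 3)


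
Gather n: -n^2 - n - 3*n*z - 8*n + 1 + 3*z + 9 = -n^2 + n*(-3*z - 9) + 3*z + 10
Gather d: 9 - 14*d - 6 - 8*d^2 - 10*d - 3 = -8*d^2 - 24*d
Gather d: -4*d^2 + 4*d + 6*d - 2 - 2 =-4*d^2 + 10*d - 4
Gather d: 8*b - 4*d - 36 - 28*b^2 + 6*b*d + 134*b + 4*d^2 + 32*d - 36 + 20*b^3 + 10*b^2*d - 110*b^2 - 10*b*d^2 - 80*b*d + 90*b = 20*b^3 - 138*b^2 + 232*b + d^2*(4 - 10*b) + d*(10*b^2 - 74*b + 28) - 72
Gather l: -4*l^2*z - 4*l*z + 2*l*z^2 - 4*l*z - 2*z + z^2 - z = -4*l^2*z + l*(2*z^2 - 8*z) + z^2 - 3*z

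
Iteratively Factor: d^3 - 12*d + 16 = (d - 2)*(d^2 + 2*d - 8) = (d - 2)^2*(d + 4)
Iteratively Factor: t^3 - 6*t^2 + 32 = (t - 4)*(t^2 - 2*t - 8) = (t - 4)^2*(t + 2)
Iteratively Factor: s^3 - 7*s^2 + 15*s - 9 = (s - 3)*(s^2 - 4*s + 3) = (s - 3)*(s - 1)*(s - 3)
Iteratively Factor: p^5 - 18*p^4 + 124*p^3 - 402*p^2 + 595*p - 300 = (p - 3)*(p^4 - 15*p^3 + 79*p^2 - 165*p + 100) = (p - 4)*(p - 3)*(p^3 - 11*p^2 + 35*p - 25) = (p - 5)*(p - 4)*(p - 3)*(p^2 - 6*p + 5) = (p - 5)^2*(p - 4)*(p - 3)*(p - 1)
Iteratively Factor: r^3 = (r)*(r^2) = r^2*(r)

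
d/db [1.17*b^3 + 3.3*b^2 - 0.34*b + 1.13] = 3.51*b^2 + 6.6*b - 0.34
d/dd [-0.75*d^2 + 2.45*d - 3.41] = 2.45 - 1.5*d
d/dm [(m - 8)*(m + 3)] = 2*m - 5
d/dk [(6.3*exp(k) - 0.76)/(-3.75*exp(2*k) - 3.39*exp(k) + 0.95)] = (23.625*exp(2*k) - 5.7*exp(k) + 3.4086)*exp(k)/(14.0625*exp(4*k) + 25.425*exp(3*k) + 4.3671*exp(2*k) - 6.441*exp(k) + 0.9025)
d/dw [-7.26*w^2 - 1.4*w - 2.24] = -14.52*w - 1.4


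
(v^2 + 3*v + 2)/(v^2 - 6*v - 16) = (v + 1)/(v - 8)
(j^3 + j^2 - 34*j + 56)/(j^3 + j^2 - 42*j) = (j^2 - 6*j + 8)/(j*(j - 6))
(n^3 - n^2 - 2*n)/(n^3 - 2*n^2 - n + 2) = n/(n - 1)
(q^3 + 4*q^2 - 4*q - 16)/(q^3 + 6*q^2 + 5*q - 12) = (q^2 - 4)/(q^2 + 2*q - 3)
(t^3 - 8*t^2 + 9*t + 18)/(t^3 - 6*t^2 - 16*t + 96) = (t^2 - 2*t - 3)/(t^2 - 16)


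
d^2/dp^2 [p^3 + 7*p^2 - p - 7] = 6*p + 14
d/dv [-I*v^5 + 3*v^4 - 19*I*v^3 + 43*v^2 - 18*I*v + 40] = -5*I*v^4 + 12*v^3 - 57*I*v^2 + 86*v - 18*I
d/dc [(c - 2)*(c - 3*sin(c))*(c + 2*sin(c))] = (2 - c)*(c + 2*sin(c))*(3*cos(c) - 1) + (c - 2)*(c - 3*sin(c))*(2*cos(c) + 1) + (c - 3*sin(c))*(c + 2*sin(c))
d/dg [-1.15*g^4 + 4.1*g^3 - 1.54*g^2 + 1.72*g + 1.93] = -4.6*g^3 + 12.3*g^2 - 3.08*g + 1.72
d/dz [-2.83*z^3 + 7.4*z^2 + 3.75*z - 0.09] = -8.49*z^2 + 14.8*z + 3.75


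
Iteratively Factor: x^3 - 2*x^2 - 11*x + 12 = (x + 3)*(x^2 - 5*x + 4) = (x - 4)*(x + 3)*(x - 1)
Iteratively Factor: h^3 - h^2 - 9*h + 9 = (h + 3)*(h^2 - 4*h + 3) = (h - 3)*(h + 3)*(h - 1)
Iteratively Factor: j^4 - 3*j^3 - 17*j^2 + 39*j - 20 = (j - 1)*(j^3 - 2*j^2 - 19*j + 20) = (j - 1)^2*(j^2 - j - 20) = (j - 1)^2*(j + 4)*(j - 5)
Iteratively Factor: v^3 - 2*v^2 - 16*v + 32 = (v - 2)*(v^2 - 16) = (v - 4)*(v - 2)*(v + 4)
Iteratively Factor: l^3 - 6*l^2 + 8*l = (l - 4)*(l^2 - 2*l) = (l - 4)*(l - 2)*(l)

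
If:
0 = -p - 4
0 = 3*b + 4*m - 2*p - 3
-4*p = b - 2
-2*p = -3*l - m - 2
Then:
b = 18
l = 19/12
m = -59/4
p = -4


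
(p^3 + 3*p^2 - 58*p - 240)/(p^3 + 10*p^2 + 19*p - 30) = (p - 8)/(p - 1)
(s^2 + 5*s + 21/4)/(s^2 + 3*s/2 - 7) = (s + 3/2)/(s - 2)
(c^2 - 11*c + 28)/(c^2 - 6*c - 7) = (c - 4)/(c + 1)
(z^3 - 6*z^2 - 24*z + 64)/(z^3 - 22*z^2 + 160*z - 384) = (z^2 + 2*z - 8)/(z^2 - 14*z + 48)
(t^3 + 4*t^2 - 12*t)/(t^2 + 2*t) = (t^2 + 4*t - 12)/(t + 2)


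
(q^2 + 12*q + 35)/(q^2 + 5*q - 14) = (q + 5)/(q - 2)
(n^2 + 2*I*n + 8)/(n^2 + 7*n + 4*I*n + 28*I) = (n - 2*I)/(n + 7)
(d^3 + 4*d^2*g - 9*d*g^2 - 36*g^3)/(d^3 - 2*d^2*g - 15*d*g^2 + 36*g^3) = (d + 3*g)/(d - 3*g)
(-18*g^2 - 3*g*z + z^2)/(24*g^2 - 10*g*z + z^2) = (3*g + z)/(-4*g + z)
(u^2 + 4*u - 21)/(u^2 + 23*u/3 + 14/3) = 3*(u - 3)/(3*u + 2)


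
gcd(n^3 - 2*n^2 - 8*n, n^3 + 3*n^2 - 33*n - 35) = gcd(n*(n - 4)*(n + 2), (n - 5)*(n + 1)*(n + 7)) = 1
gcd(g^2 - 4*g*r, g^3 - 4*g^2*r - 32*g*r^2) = g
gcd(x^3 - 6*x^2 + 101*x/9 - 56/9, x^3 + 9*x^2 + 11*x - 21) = x - 1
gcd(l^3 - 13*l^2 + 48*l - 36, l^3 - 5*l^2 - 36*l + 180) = l - 6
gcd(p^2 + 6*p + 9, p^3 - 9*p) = p + 3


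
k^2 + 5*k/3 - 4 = (k - 4/3)*(k + 3)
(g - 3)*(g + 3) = g^2 - 9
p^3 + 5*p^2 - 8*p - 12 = (p - 2)*(p + 1)*(p + 6)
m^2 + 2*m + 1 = (m + 1)^2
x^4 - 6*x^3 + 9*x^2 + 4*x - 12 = (x - 3)*(x - 2)^2*(x + 1)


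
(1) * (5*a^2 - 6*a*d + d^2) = 5*a^2 - 6*a*d + d^2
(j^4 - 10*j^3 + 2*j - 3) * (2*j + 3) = 2*j^5 - 17*j^4 - 30*j^3 + 4*j^2 - 9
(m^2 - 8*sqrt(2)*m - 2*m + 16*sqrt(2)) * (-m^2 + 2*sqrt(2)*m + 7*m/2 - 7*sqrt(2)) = -m^4 + 11*m^3/2 + 10*sqrt(2)*m^3 - 55*sqrt(2)*m^2 - 39*m^2 + 70*sqrt(2)*m + 176*m - 224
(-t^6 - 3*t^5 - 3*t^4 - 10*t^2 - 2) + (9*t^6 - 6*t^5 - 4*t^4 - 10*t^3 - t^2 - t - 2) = 8*t^6 - 9*t^5 - 7*t^4 - 10*t^3 - 11*t^2 - t - 4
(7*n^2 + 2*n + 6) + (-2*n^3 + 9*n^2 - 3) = -2*n^3 + 16*n^2 + 2*n + 3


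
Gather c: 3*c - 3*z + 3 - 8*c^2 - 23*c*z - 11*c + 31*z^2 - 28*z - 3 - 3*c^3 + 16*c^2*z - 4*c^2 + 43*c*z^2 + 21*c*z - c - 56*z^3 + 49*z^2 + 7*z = -3*c^3 + c^2*(16*z - 12) + c*(43*z^2 - 2*z - 9) - 56*z^3 + 80*z^2 - 24*z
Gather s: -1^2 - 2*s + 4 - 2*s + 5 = 8 - 4*s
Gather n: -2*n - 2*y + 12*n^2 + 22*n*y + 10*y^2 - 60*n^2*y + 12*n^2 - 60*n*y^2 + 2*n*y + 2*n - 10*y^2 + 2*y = n^2*(24 - 60*y) + n*(-60*y^2 + 24*y)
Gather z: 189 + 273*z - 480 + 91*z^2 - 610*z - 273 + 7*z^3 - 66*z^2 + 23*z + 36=7*z^3 + 25*z^2 - 314*z - 528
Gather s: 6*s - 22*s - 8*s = -24*s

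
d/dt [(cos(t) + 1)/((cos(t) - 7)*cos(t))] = (sin(t) - 7*sin(t)/cos(t)^2 + 2*tan(t))/(cos(t) - 7)^2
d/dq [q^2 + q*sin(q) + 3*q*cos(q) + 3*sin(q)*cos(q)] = -3*q*sin(q) + q*cos(q) + 2*q + sin(q) + 3*cos(q) + 3*cos(2*q)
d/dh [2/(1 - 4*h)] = 8/(4*h - 1)^2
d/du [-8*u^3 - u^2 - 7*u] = -24*u^2 - 2*u - 7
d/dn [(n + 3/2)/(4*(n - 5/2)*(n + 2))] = (-4*n^2 - 12*n - 17)/(4*(4*n^4 - 4*n^3 - 39*n^2 + 20*n + 100))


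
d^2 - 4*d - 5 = (d - 5)*(d + 1)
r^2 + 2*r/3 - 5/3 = (r - 1)*(r + 5/3)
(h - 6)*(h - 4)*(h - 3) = h^3 - 13*h^2 + 54*h - 72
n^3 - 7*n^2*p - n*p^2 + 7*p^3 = (n - 7*p)*(n - p)*(n + p)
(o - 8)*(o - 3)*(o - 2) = o^3 - 13*o^2 + 46*o - 48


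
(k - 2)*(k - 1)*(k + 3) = k^3 - 7*k + 6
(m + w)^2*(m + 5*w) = m^3 + 7*m^2*w + 11*m*w^2 + 5*w^3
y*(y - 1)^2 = y^3 - 2*y^2 + y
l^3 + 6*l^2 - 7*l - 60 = (l - 3)*(l + 4)*(l + 5)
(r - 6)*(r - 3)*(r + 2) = r^3 - 7*r^2 + 36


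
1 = 1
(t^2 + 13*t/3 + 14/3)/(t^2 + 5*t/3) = (3*t^2 + 13*t + 14)/(t*(3*t + 5))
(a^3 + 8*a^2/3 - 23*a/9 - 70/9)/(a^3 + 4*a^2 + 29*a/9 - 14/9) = (3*a - 5)/(3*a - 1)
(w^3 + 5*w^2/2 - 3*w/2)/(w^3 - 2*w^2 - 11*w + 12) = w*(2*w - 1)/(2*(w^2 - 5*w + 4))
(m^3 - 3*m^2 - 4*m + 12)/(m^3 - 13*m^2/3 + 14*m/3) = 3*(m^2 - m - 6)/(m*(3*m - 7))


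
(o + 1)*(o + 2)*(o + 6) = o^3 + 9*o^2 + 20*o + 12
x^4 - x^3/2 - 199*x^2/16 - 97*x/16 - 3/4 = (x - 4)*(x + 1/4)^2*(x + 3)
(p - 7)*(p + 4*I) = p^2 - 7*p + 4*I*p - 28*I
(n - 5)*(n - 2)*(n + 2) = n^3 - 5*n^2 - 4*n + 20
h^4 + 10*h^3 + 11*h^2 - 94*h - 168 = (h - 3)*(h + 2)*(h + 4)*(h + 7)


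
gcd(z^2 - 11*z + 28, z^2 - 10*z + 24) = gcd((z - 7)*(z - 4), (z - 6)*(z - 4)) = z - 4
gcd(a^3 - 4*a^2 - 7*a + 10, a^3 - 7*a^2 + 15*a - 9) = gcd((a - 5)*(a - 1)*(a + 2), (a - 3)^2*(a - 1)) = a - 1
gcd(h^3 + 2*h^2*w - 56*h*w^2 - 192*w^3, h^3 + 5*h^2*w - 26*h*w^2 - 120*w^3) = h^2 + 10*h*w + 24*w^2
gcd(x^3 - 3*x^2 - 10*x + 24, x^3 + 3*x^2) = x + 3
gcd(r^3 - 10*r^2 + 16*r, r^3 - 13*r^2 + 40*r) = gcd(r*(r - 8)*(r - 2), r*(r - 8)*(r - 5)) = r^2 - 8*r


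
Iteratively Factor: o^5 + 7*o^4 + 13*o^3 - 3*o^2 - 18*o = (o + 3)*(o^4 + 4*o^3 + o^2 - 6*o) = (o + 3)^2*(o^3 + o^2 - 2*o) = (o + 2)*(o + 3)^2*(o^2 - o) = o*(o + 2)*(o + 3)^2*(o - 1)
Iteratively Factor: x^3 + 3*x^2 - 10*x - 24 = (x + 2)*(x^2 + x - 12) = (x - 3)*(x + 2)*(x + 4)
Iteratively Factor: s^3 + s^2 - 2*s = (s - 1)*(s^2 + 2*s) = (s - 1)*(s + 2)*(s)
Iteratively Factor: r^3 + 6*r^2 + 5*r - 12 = (r + 4)*(r^2 + 2*r - 3) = (r - 1)*(r + 4)*(r + 3)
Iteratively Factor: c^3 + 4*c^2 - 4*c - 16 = (c - 2)*(c^2 + 6*c + 8) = (c - 2)*(c + 2)*(c + 4)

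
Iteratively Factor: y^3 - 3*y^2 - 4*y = (y - 4)*(y^2 + y) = (y - 4)*(y + 1)*(y)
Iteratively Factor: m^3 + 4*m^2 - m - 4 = (m + 4)*(m^2 - 1) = (m - 1)*(m + 4)*(m + 1)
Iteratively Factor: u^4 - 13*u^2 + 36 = (u + 3)*(u^3 - 3*u^2 - 4*u + 12) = (u + 2)*(u + 3)*(u^2 - 5*u + 6) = (u - 2)*(u + 2)*(u + 3)*(u - 3)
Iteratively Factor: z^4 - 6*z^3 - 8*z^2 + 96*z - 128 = (z - 4)*(z^3 - 2*z^2 - 16*z + 32) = (z - 4)^2*(z^2 + 2*z - 8) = (z - 4)^2*(z - 2)*(z + 4)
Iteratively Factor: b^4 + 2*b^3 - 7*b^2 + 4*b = (b - 1)*(b^3 + 3*b^2 - 4*b) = b*(b - 1)*(b^2 + 3*b - 4) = b*(b - 1)*(b + 4)*(b - 1)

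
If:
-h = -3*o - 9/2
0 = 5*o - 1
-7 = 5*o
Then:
No Solution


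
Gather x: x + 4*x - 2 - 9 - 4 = 5*x - 15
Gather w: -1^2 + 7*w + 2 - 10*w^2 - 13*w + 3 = -10*w^2 - 6*w + 4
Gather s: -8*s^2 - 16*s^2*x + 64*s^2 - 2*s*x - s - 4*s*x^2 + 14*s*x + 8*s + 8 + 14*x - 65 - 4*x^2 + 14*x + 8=s^2*(56 - 16*x) + s*(-4*x^2 + 12*x + 7) - 4*x^2 + 28*x - 49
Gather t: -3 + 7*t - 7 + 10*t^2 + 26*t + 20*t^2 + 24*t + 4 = 30*t^2 + 57*t - 6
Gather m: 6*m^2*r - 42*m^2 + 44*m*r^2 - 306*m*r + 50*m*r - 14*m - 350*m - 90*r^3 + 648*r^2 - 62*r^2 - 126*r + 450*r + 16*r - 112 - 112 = m^2*(6*r - 42) + m*(44*r^2 - 256*r - 364) - 90*r^3 + 586*r^2 + 340*r - 224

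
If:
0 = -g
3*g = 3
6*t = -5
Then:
No Solution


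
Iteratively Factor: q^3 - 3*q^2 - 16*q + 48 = (q - 4)*(q^2 + q - 12) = (q - 4)*(q - 3)*(q + 4)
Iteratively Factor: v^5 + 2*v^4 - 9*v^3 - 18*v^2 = (v - 3)*(v^4 + 5*v^3 + 6*v^2) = (v - 3)*(v + 3)*(v^3 + 2*v^2) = v*(v - 3)*(v + 3)*(v^2 + 2*v) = v^2*(v - 3)*(v + 3)*(v + 2)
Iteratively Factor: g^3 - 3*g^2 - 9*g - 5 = (g + 1)*(g^2 - 4*g - 5) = (g - 5)*(g + 1)*(g + 1)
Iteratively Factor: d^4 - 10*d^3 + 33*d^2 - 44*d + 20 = (d - 2)*(d^3 - 8*d^2 + 17*d - 10) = (d - 2)^2*(d^2 - 6*d + 5) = (d - 2)^2*(d - 1)*(d - 5)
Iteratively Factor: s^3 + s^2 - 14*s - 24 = (s - 4)*(s^2 + 5*s + 6) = (s - 4)*(s + 3)*(s + 2)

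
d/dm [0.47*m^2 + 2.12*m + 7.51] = 0.94*m + 2.12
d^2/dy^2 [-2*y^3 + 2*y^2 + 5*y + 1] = 4 - 12*y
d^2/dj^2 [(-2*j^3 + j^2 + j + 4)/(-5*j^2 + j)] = 8*(-7*j^3 - 75*j^2 + 15*j - 1)/(j^3*(125*j^3 - 75*j^2 + 15*j - 1))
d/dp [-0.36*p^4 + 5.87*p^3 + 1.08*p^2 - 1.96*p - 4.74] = -1.44*p^3 + 17.61*p^2 + 2.16*p - 1.96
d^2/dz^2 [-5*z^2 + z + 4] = -10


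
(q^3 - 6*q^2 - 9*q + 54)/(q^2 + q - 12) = (q^2 - 3*q - 18)/(q + 4)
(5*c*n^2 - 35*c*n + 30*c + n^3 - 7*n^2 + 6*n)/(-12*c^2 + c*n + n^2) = (5*c*n^2 - 35*c*n + 30*c + n^3 - 7*n^2 + 6*n)/(-12*c^2 + c*n + n^2)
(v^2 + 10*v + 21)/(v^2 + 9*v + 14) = (v + 3)/(v + 2)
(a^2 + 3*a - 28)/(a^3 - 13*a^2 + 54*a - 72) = (a + 7)/(a^2 - 9*a + 18)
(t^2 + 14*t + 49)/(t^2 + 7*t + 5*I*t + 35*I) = (t + 7)/(t + 5*I)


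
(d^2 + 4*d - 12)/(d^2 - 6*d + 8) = (d + 6)/(d - 4)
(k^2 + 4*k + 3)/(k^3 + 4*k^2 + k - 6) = (k + 1)/(k^2 + k - 2)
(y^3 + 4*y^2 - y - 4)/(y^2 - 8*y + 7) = (y^2 + 5*y + 4)/(y - 7)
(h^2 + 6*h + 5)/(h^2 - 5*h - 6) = (h + 5)/(h - 6)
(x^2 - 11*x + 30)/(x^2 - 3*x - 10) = (x - 6)/(x + 2)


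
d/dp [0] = 0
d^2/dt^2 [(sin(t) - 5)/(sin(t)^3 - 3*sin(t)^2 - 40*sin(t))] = 2*(-2*sin(t)^4 + 27*sin(t)^3 - 164*sin(t)^2 - 89*sin(t) + 1069 + 4465/sin(t) - 1800/sin(t)^2 - 8000/sin(t)^3)/((sin(t) - 8)^3*(sin(t) + 5)^3)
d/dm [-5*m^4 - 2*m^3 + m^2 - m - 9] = -20*m^3 - 6*m^2 + 2*m - 1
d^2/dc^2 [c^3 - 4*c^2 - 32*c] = 6*c - 8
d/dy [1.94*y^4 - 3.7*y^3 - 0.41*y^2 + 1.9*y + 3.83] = 7.76*y^3 - 11.1*y^2 - 0.82*y + 1.9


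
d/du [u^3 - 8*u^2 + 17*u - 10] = 3*u^2 - 16*u + 17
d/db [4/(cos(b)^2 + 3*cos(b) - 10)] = 4*(2*cos(b) + 3)*sin(b)/(cos(b)^2 + 3*cos(b) - 10)^2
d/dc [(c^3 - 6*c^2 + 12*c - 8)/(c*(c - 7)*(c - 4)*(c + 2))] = (-c^6 + 12*c^5 - 84*c^4 + 360*c^3 - 624*c^2 + 96*c + 448)/(c^2*(c^6 - 18*c^5 + 93*c^4 + 4*c^3 - 972*c^2 + 672*c + 3136))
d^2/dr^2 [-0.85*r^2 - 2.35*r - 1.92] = -1.70000000000000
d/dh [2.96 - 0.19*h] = -0.190000000000000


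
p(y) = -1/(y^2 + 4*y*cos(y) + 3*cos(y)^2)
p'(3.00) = 325.36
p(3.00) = -16.57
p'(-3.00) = -0.02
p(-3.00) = -0.04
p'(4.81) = 0.05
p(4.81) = -0.04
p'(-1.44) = -3.87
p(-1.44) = -0.73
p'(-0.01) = 0.46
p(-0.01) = -0.34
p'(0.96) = -0.10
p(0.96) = -0.24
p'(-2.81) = -0.03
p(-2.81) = -0.05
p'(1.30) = -0.27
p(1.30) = -0.30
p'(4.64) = 0.07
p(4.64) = -0.05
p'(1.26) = -0.24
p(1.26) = -0.29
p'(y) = -(4*y*sin(y) - 2*y + 6*sin(y)*cos(y) - 4*cos(y))/(y^2 + 4*y*cos(y) + 3*cos(y)^2)^2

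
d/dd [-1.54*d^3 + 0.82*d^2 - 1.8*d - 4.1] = -4.62*d^2 + 1.64*d - 1.8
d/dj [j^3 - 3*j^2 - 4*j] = 3*j^2 - 6*j - 4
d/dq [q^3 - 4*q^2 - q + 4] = 3*q^2 - 8*q - 1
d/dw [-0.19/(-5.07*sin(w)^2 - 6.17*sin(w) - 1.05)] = -(1.9266*sin(w) + 1.1723)*cos(w)/(5.07*sin(w)^2 + 6.17*sin(w) + 1.05)^2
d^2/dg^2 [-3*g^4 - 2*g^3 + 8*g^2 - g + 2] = -36*g^2 - 12*g + 16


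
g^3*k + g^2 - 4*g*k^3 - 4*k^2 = (g - 2*k)*(g + 2*k)*(g*k + 1)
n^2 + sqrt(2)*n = n*(n + sqrt(2))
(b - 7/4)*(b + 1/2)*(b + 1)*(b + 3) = b^4 + 11*b^3/4 - 23*b^2/8 - 29*b/4 - 21/8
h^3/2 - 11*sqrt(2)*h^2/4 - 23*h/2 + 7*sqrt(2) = (h/2 + sqrt(2))*(h - 7*sqrt(2))*(h - sqrt(2)/2)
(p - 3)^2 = p^2 - 6*p + 9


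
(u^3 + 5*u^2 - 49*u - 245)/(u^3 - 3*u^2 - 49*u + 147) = (u + 5)/(u - 3)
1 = 1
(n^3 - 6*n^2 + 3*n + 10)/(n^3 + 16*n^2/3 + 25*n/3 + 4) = 3*(n^2 - 7*n + 10)/(3*n^2 + 13*n + 12)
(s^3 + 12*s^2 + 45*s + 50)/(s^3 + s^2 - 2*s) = (s^2 + 10*s + 25)/(s*(s - 1))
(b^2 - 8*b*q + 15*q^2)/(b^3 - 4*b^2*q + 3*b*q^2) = (-b + 5*q)/(b*(-b + q))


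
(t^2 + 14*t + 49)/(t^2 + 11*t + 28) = (t + 7)/(t + 4)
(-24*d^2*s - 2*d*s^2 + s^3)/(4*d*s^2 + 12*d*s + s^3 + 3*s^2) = (-6*d + s)/(s + 3)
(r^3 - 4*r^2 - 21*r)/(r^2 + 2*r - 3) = r*(r - 7)/(r - 1)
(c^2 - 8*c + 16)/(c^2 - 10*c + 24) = (c - 4)/(c - 6)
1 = 1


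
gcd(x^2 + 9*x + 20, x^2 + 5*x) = x + 5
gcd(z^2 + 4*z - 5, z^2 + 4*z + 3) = 1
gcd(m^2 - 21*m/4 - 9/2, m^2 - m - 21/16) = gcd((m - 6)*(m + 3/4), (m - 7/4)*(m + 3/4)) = m + 3/4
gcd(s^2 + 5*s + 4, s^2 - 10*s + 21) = 1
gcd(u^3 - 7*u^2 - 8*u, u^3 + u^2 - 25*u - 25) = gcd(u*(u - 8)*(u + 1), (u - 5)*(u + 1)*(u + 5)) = u + 1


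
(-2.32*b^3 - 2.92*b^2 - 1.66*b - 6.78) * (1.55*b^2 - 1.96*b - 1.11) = -3.596*b^5 + 0.0211999999999994*b^4 + 5.7254*b^3 - 4.0142*b^2 + 15.1314*b + 7.5258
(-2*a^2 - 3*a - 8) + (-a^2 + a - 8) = -3*a^2 - 2*a - 16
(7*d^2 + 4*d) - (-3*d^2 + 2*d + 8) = 10*d^2 + 2*d - 8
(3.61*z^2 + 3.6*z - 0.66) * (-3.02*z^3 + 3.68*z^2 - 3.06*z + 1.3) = -10.9022*z^5 + 2.4128*z^4 + 4.1946*z^3 - 8.7518*z^2 + 6.6996*z - 0.858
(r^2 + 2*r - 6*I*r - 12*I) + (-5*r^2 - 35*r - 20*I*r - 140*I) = -4*r^2 - 33*r - 26*I*r - 152*I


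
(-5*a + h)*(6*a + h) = -30*a^2 + a*h + h^2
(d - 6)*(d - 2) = d^2 - 8*d + 12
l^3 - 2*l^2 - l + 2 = (l - 2)*(l - 1)*(l + 1)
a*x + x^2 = x*(a + x)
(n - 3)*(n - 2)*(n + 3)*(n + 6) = n^4 + 4*n^3 - 21*n^2 - 36*n + 108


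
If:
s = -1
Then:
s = -1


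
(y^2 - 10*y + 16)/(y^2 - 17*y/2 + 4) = 2*(y - 2)/(2*y - 1)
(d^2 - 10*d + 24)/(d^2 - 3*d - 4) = (d - 6)/(d + 1)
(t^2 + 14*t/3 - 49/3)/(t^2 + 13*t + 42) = (t - 7/3)/(t + 6)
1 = 1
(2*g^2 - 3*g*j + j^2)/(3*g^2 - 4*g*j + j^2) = (2*g - j)/(3*g - j)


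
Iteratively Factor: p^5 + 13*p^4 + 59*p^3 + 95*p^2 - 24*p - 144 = (p + 3)*(p^4 + 10*p^3 + 29*p^2 + 8*p - 48) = (p + 3)^2*(p^3 + 7*p^2 + 8*p - 16) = (p + 3)^2*(p + 4)*(p^2 + 3*p - 4) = (p - 1)*(p + 3)^2*(p + 4)*(p + 4)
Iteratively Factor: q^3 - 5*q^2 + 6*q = (q - 2)*(q^2 - 3*q) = (q - 3)*(q - 2)*(q)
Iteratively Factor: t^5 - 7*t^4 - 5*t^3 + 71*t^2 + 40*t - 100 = (t - 1)*(t^4 - 6*t^3 - 11*t^2 + 60*t + 100) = (t - 5)*(t - 1)*(t^3 - t^2 - 16*t - 20) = (t - 5)*(t - 1)*(t + 2)*(t^2 - 3*t - 10) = (t - 5)*(t - 1)*(t + 2)^2*(t - 5)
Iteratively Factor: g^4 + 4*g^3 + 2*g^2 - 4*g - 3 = (g + 1)*(g^3 + 3*g^2 - g - 3) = (g + 1)^2*(g^2 + 2*g - 3) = (g - 1)*(g + 1)^2*(g + 3)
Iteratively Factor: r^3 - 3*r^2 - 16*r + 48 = (r + 4)*(r^2 - 7*r + 12) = (r - 4)*(r + 4)*(r - 3)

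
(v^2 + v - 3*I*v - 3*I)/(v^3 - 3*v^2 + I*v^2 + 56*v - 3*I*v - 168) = (v^2 + v*(1 - 3*I) - 3*I)/(v^3 + v^2*(-3 + I) + v*(56 - 3*I) - 168)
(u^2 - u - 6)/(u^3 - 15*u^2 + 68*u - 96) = (u + 2)/(u^2 - 12*u + 32)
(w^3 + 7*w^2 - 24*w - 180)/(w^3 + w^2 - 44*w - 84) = (w^2 + w - 30)/(w^2 - 5*w - 14)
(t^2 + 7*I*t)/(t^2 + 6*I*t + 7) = t/(t - I)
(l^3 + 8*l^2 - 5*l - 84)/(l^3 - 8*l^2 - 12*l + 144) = (l^2 + 4*l - 21)/(l^2 - 12*l + 36)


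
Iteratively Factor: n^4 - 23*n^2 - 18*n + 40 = (n + 2)*(n^3 - 2*n^2 - 19*n + 20) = (n - 1)*(n + 2)*(n^2 - n - 20) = (n - 5)*(n - 1)*(n + 2)*(n + 4)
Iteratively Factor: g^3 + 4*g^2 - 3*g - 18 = (g - 2)*(g^2 + 6*g + 9) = (g - 2)*(g + 3)*(g + 3)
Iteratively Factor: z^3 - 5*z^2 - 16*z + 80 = (z + 4)*(z^2 - 9*z + 20) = (z - 5)*(z + 4)*(z - 4)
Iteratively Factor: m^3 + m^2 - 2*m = (m)*(m^2 + m - 2) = m*(m + 2)*(m - 1)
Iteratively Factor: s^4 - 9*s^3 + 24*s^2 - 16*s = (s - 4)*(s^3 - 5*s^2 + 4*s) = (s - 4)^2*(s^2 - s) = s*(s - 4)^2*(s - 1)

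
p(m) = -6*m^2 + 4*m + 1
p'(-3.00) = 40.00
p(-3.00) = -65.00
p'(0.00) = 4.00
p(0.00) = 1.00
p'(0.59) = -3.08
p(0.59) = 1.27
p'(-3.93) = 51.16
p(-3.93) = -107.39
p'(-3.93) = 51.16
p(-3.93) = -107.39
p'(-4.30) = 55.60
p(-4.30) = -127.14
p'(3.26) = -35.12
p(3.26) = -49.73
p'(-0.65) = 11.80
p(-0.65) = -4.14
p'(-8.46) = 105.52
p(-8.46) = -462.27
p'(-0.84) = 14.08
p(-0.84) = -6.59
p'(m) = 4 - 12*m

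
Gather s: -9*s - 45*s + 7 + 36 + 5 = 48 - 54*s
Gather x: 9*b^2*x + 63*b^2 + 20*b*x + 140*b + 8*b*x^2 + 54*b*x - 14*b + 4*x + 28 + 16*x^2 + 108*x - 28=63*b^2 + 126*b + x^2*(8*b + 16) + x*(9*b^2 + 74*b + 112)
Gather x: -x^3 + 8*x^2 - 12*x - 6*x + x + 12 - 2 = -x^3 + 8*x^2 - 17*x + 10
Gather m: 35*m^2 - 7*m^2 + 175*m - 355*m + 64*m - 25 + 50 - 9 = 28*m^2 - 116*m + 16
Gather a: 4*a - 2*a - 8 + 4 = 2*a - 4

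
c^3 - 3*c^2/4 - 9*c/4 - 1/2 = (c - 2)*(c + 1/4)*(c + 1)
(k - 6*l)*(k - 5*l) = k^2 - 11*k*l + 30*l^2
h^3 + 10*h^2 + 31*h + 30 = (h + 2)*(h + 3)*(h + 5)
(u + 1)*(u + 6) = u^2 + 7*u + 6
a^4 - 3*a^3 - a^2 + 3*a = a*(a - 3)*(a - 1)*(a + 1)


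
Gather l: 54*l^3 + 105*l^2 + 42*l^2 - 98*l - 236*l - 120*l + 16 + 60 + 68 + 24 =54*l^3 + 147*l^2 - 454*l + 168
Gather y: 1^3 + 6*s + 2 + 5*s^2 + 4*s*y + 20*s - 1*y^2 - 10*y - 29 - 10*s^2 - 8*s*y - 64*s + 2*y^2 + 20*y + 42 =-5*s^2 - 38*s + y^2 + y*(10 - 4*s) + 16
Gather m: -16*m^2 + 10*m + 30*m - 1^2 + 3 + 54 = -16*m^2 + 40*m + 56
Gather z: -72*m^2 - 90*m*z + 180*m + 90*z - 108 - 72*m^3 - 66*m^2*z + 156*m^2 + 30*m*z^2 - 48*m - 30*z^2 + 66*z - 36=-72*m^3 + 84*m^2 + 132*m + z^2*(30*m - 30) + z*(-66*m^2 - 90*m + 156) - 144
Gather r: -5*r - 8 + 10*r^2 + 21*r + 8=10*r^2 + 16*r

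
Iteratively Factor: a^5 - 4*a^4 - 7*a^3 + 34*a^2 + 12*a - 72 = (a + 2)*(a^4 - 6*a^3 + 5*a^2 + 24*a - 36) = (a - 2)*(a + 2)*(a^3 - 4*a^2 - 3*a + 18) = (a - 3)*(a - 2)*(a + 2)*(a^2 - a - 6) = (a - 3)^2*(a - 2)*(a + 2)*(a + 2)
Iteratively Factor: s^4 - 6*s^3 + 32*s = (s)*(s^3 - 6*s^2 + 32) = s*(s - 4)*(s^2 - 2*s - 8) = s*(s - 4)*(s + 2)*(s - 4)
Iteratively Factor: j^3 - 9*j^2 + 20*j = (j - 4)*(j^2 - 5*j) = j*(j - 4)*(j - 5)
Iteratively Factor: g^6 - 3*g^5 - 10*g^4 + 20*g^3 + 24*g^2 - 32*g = (g - 2)*(g^5 - g^4 - 12*g^3 - 4*g^2 + 16*g) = (g - 2)*(g - 1)*(g^4 - 12*g^2 - 16*g) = (g - 4)*(g - 2)*(g - 1)*(g^3 + 4*g^2 + 4*g) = (g - 4)*(g - 2)*(g - 1)*(g + 2)*(g^2 + 2*g) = g*(g - 4)*(g - 2)*(g - 1)*(g + 2)*(g + 2)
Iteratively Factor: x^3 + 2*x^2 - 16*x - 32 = (x - 4)*(x^2 + 6*x + 8) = (x - 4)*(x + 2)*(x + 4)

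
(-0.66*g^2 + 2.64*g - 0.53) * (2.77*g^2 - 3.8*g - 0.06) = -1.8282*g^4 + 9.8208*g^3 - 11.4605*g^2 + 1.8556*g + 0.0318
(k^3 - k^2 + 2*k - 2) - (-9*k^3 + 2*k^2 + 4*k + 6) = 10*k^3 - 3*k^2 - 2*k - 8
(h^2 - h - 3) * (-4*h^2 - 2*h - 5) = -4*h^4 + 2*h^3 + 9*h^2 + 11*h + 15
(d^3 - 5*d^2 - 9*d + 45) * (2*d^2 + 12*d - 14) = 2*d^5 + 2*d^4 - 92*d^3 + 52*d^2 + 666*d - 630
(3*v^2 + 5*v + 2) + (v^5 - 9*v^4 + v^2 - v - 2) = v^5 - 9*v^4 + 4*v^2 + 4*v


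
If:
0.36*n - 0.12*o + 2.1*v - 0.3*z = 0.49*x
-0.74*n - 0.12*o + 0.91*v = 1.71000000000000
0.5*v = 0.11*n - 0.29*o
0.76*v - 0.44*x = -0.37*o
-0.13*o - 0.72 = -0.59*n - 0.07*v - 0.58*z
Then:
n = -1.54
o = -1.36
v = 0.45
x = -0.37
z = 2.45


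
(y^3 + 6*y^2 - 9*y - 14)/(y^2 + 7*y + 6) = (y^2 + 5*y - 14)/(y + 6)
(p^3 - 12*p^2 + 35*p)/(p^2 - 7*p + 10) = p*(p - 7)/(p - 2)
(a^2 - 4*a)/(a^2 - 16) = a/(a + 4)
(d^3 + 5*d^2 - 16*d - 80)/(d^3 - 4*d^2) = 1 + 9/d + 20/d^2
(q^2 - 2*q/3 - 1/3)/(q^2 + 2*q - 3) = (q + 1/3)/(q + 3)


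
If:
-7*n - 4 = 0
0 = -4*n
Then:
No Solution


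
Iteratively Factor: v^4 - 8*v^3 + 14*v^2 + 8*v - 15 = (v - 5)*(v^3 - 3*v^2 - v + 3) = (v - 5)*(v + 1)*(v^2 - 4*v + 3) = (v - 5)*(v - 3)*(v + 1)*(v - 1)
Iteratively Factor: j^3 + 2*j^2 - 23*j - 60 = (j - 5)*(j^2 + 7*j + 12) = (j - 5)*(j + 3)*(j + 4)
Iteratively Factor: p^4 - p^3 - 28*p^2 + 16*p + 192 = (p - 4)*(p^3 + 3*p^2 - 16*p - 48) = (p - 4)*(p + 4)*(p^2 - p - 12) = (p - 4)*(p + 3)*(p + 4)*(p - 4)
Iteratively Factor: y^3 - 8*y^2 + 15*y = (y)*(y^2 - 8*y + 15) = y*(y - 3)*(y - 5)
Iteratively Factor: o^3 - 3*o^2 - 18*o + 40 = (o + 4)*(o^2 - 7*o + 10) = (o - 2)*(o + 4)*(o - 5)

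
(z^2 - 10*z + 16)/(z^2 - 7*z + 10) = (z - 8)/(z - 5)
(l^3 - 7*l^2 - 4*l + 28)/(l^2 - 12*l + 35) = (l^2 - 4)/(l - 5)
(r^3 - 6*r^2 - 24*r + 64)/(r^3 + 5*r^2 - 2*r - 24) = (r - 8)/(r + 3)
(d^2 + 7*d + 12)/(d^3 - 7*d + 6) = (d + 4)/(d^2 - 3*d + 2)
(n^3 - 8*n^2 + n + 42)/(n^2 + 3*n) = (n^3 - 8*n^2 + n + 42)/(n*(n + 3))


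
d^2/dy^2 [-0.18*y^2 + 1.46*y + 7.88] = -0.360000000000000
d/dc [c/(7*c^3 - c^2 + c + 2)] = (7*c^3 - c^2 - c*(21*c^2 - 2*c + 1) + c + 2)/(7*c^3 - c^2 + c + 2)^2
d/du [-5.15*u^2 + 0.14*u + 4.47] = 0.14 - 10.3*u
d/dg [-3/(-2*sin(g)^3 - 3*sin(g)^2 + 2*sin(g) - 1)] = 6*(-6*sin(2*g) + cos(g) + 3*cos(3*g))/(-sin(g) - sin(3*g) - 3*cos(2*g) + 5)^2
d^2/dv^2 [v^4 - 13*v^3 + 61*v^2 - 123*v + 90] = 12*v^2 - 78*v + 122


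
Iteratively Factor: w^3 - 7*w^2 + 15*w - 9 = (w - 3)*(w^2 - 4*w + 3) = (w - 3)^2*(w - 1)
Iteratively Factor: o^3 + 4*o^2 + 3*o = (o)*(o^2 + 4*o + 3) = o*(o + 3)*(o + 1)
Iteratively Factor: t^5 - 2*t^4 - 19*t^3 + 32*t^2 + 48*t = (t - 3)*(t^4 + t^3 - 16*t^2 - 16*t) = (t - 4)*(t - 3)*(t^3 + 5*t^2 + 4*t) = (t - 4)*(t - 3)*(t + 1)*(t^2 + 4*t) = (t - 4)*(t - 3)*(t + 1)*(t + 4)*(t)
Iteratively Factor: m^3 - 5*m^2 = (m)*(m^2 - 5*m) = m*(m - 5)*(m)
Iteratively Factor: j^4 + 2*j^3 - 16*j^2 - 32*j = (j + 2)*(j^3 - 16*j) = (j - 4)*(j + 2)*(j^2 + 4*j) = j*(j - 4)*(j + 2)*(j + 4)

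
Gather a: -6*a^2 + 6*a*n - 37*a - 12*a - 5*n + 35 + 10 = -6*a^2 + a*(6*n - 49) - 5*n + 45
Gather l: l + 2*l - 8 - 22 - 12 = 3*l - 42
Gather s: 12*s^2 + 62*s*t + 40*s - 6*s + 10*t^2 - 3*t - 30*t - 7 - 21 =12*s^2 + s*(62*t + 34) + 10*t^2 - 33*t - 28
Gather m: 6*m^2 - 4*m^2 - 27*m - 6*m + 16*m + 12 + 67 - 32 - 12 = 2*m^2 - 17*m + 35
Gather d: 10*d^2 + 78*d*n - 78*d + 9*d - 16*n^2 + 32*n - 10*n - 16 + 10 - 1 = 10*d^2 + d*(78*n - 69) - 16*n^2 + 22*n - 7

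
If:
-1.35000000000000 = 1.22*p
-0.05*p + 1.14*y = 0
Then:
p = -1.11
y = -0.05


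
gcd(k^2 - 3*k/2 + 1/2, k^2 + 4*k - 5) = k - 1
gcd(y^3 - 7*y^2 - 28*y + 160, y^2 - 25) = y + 5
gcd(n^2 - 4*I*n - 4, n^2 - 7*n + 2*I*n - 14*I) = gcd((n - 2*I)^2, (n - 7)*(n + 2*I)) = 1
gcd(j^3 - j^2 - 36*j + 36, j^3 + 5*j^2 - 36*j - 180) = j^2 - 36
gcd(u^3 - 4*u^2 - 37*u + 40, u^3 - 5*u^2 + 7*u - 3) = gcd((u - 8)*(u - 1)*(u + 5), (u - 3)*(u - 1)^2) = u - 1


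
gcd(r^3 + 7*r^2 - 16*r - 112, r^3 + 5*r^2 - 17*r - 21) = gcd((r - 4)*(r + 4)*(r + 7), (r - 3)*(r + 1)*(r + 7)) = r + 7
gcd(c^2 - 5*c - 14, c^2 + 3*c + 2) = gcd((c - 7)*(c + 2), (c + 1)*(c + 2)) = c + 2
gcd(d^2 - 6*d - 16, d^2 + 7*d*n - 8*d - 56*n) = d - 8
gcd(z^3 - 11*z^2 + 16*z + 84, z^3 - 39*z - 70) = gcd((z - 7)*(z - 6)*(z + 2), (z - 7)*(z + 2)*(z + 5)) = z^2 - 5*z - 14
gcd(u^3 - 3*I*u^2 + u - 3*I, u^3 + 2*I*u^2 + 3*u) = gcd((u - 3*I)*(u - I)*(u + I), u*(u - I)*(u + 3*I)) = u - I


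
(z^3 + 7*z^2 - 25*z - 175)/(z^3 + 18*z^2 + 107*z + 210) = (z - 5)/(z + 6)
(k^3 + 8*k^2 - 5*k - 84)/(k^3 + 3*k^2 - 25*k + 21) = (k + 4)/(k - 1)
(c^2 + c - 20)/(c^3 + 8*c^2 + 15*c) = (c - 4)/(c*(c + 3))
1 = 1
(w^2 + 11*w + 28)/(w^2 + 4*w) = (w + 7)/w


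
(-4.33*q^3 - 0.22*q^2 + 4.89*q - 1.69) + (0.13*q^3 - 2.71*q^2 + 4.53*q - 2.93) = -4.2*q^3 - 2.93*q^2 + 9.42*q - 4.62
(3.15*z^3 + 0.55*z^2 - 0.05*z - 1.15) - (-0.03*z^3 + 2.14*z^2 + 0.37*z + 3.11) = 3.18*z^3 - 1.59*z^2 - 0.42*z - 4.26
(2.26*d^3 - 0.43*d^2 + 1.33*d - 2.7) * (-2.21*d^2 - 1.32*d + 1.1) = -4.9946*d^5 - 2.0329*d^4 + 0.1143*d^3 + 3.7384*d^2 + 5.027*d - 2.97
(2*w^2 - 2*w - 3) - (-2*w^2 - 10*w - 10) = 4*w^2 + 8*w + 7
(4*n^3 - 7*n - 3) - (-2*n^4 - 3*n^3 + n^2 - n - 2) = 2*n^4 + 7*n^3 - n^2 - 6*n - 1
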